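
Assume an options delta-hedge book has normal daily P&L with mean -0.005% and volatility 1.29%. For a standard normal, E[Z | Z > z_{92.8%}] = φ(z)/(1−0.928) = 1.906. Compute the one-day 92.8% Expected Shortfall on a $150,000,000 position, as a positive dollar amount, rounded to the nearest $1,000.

ES = −(-0.005%) + 1.29% × 1.906 = 2.464%.
On $150,000,000: 0.02464 × $150,000,000 = $3,696,000.

$3,696,000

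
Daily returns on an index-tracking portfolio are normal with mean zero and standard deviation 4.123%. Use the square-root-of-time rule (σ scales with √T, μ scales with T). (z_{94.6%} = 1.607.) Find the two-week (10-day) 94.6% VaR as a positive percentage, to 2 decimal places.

20.95%

σ_{10d} = 4.123% × √10 = 13.038%.
VaR = 1.607 × 13.038% = 20.952%.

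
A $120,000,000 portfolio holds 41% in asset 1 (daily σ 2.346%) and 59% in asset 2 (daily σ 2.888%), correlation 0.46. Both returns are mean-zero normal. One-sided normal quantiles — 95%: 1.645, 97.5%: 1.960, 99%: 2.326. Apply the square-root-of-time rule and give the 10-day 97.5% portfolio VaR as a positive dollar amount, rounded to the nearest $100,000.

$17,200,000

σ_p = √(0.41²·2.346² + 0.59²·2.888² + 2·0.46·0.41·0.59·2.346·2.888) = 2.310%.
σ_{10d} = 2.310% × √10 = 7.305%.
VaR = 1.960 × 7.305% = 14.318%; on $120,000,000 that is $17,181,600.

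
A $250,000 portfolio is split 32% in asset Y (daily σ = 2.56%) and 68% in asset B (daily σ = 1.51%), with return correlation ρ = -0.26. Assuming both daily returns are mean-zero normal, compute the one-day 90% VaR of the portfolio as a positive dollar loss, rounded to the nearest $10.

σ_p² = 0.32²·2.56² + 0.68²·1.51² + 2·-0.26·0.32·0.68·2.56·1.51 = 1.2880 (%²).
σ_p = √1.2880 = 1.135%.
At 90%, z = 1.282.
VaR = 1.282 × 1.135% = 1.455%; on $250,000 that is $3,638.

$3,640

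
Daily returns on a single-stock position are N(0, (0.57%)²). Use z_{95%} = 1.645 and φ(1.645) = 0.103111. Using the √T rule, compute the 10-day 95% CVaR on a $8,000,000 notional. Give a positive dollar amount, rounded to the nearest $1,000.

σ_{10d} = 0.57% × √10 = 1.802%.
ES multiplier = φ(z)/(1−α) = 0.103111/0.05 = 2.062.
ES = 1.802% × 2.062 = 3.716%; on $8,000,000: $297,280.

$297,000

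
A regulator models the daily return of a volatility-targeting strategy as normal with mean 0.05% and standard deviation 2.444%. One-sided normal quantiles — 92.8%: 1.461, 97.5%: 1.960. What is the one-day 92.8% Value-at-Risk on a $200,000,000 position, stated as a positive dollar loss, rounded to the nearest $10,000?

$7,040,000

VaR = −μ + z·σ = −(0.05%) + 1.461 × 2.444% = 3.521%.
On $200,000,000: 0.03521 × $200,000,000 = $7,042,000.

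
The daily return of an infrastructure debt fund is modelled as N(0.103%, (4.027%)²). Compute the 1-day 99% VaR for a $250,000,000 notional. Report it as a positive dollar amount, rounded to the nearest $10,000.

$23,160,000

At 99% one-sided, z = 2.326.
VaR = −μ + z·σ = −(0.103%) + 2.326 × 4.027% = 9.264%.
On $250,000,000: 0.09264 × $250,000,000 = $23,160,000.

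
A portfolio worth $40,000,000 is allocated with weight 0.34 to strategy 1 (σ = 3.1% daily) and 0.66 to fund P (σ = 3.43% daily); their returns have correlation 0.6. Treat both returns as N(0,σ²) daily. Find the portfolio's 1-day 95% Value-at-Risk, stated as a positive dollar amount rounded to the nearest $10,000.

$1,980,000

σ_p² = 0.34²·3.1² + 0.66²·3.43² + 2·0.6·0.34·0.66·3.1·3.43 = 9.0990 (%²).
σ_p = √9.0990 = 3.016%.
At 95%, z = 1.645.
VaR = 1.645 × 3.016% = 4.961%; on $40,000,000 that is $1,984,400.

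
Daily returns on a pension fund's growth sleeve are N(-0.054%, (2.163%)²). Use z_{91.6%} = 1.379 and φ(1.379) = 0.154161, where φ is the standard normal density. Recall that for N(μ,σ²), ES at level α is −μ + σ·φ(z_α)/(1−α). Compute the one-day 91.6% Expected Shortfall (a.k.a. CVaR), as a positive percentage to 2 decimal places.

4.02%

Tail multiplier: φ(z)/(1−α) = 0.154161 / 0.084 = 1.835.
ES = −(-0.054%) + 2.163% × 1.835 = 4.023%.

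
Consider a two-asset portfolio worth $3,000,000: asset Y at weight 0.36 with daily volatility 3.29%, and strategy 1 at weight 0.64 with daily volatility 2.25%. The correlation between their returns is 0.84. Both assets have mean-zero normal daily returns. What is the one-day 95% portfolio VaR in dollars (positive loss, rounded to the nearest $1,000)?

$124,000

σ_p² = 0.36²·3.29² + 0.64²·2.25² + 2·0.84·0.36·0.64·3.29·2.25 = 6.3417 (%²).
σ_p = √6.3417 = 2.518%.
At 95%, z = 1.645.
VaR = 1.645 × 2.518% = 4.142%; on $3,000,000 that is $124,260.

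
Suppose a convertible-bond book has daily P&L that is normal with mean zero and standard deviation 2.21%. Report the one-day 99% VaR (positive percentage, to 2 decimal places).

5.14%

At 99% one-sided, z = 2.326.
VaR = z·σ = 2.326 × 2.21% = 5.140%.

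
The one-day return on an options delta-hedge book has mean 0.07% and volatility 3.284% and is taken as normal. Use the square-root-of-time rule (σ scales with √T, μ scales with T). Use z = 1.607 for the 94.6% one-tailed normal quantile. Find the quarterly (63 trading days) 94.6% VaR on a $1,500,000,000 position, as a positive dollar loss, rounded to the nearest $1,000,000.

$562,000,000

σ_{63d} = 3.284% × √63 = 26.066%; μ_{63d} = 63 × 0.07% = 4.410%.
VaR = −(4.410%) + 1.607 × 26.066% = 37.478%.
On $1,500,000,000: 0.37478 × $1,500,000,000 = $562,170,000.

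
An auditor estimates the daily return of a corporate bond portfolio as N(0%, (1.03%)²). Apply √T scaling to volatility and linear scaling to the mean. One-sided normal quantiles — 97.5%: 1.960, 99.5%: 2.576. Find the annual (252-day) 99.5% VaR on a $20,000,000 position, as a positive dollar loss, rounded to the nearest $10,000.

$8,420,000

σ_{252d} = 1.03% × √252 = 16.351%.
VaR = 2.576 × 16.351% = 42.120%.
On $20,000,000: 0.42120 × $20,000,000 = $8,424,000.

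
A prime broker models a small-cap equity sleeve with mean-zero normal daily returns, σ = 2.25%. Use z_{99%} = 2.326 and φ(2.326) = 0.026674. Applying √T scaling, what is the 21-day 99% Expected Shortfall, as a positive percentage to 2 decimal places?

σ_{21d} = 2.25% × √21 = 10.311%.
ES multiplier = φ(z)/(1−α) = 0.026674/0.01 = 2.667.
ES = 10.311% × 2.667 = 27.499%.

27.50%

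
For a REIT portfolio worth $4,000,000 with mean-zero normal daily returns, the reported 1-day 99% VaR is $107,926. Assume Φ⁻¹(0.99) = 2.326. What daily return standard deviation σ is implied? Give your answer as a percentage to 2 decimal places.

VaR as a fraction: $107,926 / $4,000,000 = 2.698%.
σ = VaR / z = 2.698% / 2.326 = 1.160%.

1.16%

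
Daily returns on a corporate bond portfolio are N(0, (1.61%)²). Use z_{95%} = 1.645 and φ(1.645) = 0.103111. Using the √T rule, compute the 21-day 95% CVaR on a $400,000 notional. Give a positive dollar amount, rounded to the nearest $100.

$60,900

σ_{21d} = 1.61% × √21 = 7.378%.
ES multiplier = φ(z)/(1−α) = 0.103111/0.05 = 2.062.
ES = 7.378% × 2.062 = 15.213%; on $400,000: $60,852.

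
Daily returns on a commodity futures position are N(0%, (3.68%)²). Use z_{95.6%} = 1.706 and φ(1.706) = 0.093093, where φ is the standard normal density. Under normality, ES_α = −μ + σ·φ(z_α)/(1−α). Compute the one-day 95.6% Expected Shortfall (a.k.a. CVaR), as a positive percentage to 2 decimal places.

Tail multiplier: φ(z)/(1−α) = 0.093093 / 0.044 = 2.116.
ES = 3.68% × 2.116 = 7.787%.

7.79%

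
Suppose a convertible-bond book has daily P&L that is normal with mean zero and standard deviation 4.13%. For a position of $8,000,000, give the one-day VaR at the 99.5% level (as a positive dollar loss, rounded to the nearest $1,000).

$851,000

At 99.5% one-sided, z = 2.576.
VaR = z·σ = 2.576 × 4.13% = 10.639%.
On $8,000,000: 0.10639 × $8,000,000 = $851,120.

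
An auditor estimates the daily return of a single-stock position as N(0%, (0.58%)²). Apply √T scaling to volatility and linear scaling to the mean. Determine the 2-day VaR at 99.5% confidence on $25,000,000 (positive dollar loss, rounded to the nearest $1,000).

$528,000

At 99.5%, z = 2.576.
σ_{2d} = 0.58% × √2 = 0.820%.
VaR = 2.576 × 0.820% = 2.112%.
On $25,000,000: 0.02112 × $25,000,000 = $528,000.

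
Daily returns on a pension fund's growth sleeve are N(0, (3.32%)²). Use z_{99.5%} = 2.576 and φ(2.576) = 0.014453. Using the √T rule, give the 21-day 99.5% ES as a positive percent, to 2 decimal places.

σ_{21d} = 3.32% × √21 = 15.214%.
ES multiplier = φ(z)/(1−α) = 0.014453/0.005 = 2.891.
ES = 15.214% × 2.891 = 43.984%.

43.98%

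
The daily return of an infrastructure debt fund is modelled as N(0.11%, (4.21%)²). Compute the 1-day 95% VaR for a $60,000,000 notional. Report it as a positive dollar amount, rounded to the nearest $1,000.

At 95% one-sided, z = 1.645.
VaR = −μ + z·σ = −(0.11%) + 1.645 × 4.21% = 6.815%.
On $60,000,000: 0.06815 × $60,000,000 = $4,089,000.

$4,089,000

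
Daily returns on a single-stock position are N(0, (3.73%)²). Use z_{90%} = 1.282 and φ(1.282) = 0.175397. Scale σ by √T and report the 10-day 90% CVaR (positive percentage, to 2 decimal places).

σ_{10d} = 3.73% × √10 = 11.795%.
ES multiplier = φ(z)/(1−α) = 0.175397/0.1 = 1.754.
ES = 11.795% × 1.754 = 20.688%.

20.69%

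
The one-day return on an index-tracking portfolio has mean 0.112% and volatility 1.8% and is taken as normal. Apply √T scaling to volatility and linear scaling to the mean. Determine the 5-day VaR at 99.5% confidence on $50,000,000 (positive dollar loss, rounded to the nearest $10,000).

At 99.5%, z = 2.576.
σ_{5d} = 1.8% × √5 = 4.025%; μ_{5d} = 5 × 0.112% = 0.560%.
VaR = −(0.560%) + 2.576 × 4.025% = 9.808%.
On $50,000,000: 0.09808 × $50,000,000 = $4,904,000.

$4,900,000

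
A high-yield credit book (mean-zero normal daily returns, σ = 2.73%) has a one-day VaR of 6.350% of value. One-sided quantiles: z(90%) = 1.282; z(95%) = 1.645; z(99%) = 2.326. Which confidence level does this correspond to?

99%

Implied z = VaR/σ = 6.350 / 2.73 = 2.326.
This matches z(99%) = 2.326.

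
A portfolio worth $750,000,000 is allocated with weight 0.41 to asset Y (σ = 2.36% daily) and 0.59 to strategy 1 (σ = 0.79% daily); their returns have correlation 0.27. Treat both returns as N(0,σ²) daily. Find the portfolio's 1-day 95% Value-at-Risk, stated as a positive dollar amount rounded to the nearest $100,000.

$14,600,000

σ_p² = 0.41²·2.36² + 0.59²·0.79² + 2·0.27·0.41·0.59·2.36·0.79 = 1.3970 (%²).
σ_p = √1.3970 = 1.182%.
At 95%, z = 1.645.
VaR = 1.645 × 1.182% = 1.944%; on $750,000,000 that is $14,580,000.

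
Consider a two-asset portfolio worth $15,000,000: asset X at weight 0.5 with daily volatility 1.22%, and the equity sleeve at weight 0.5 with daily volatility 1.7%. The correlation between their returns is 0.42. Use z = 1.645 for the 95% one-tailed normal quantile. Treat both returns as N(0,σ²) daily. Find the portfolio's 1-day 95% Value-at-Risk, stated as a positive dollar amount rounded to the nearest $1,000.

σ_p² = 0.5²·1.22² + 0.5²·1.7² + 2·0.42·0.5·0.5·1.22·1.7 = 1.5301 (%²).
σ_p = √1.5301 = 1.237%.
VaR = 1.645 × 1.237% = 2.035%; on $15,000,000 that is $305,250.

$305,000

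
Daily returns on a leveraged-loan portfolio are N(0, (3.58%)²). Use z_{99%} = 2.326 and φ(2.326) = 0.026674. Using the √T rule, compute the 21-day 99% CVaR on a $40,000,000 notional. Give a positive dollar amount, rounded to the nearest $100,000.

$17,500,000

σ_{21d} = 3.58% × √21 = 16.406%.
ES multiplier = φ(z)/(1−α) = 0.026674/0.01 = 2.667.
ES = 16.406% × 2.667 = 43.755%; on $40,000,000: $17,502,000.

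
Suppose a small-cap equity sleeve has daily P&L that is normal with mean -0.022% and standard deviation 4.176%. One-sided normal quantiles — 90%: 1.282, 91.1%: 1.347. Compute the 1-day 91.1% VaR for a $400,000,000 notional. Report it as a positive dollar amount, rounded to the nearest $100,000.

VaR = −μ + z·σ = −(-0.022%) + 1.347 × 4.176% = 5.647%.
On $400,000,000: 0.05647 × $400,000,000 = $22,588,000.

$22,600,000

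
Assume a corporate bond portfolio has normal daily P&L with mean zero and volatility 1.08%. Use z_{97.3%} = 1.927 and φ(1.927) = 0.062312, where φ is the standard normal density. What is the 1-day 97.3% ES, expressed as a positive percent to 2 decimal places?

Tail multiplier: φ(z)/(1−α) = 0.062312 / 0.027 = 2.308.
ES = 1.08% × 2.308 = 2.493%.

2.49%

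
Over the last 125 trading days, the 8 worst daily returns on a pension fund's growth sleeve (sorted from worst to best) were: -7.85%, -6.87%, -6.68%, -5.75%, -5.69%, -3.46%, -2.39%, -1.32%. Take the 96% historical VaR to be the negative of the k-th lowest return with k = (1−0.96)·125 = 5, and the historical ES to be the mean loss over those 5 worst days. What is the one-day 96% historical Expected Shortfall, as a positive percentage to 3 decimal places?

6.568%

The 5 worst returns sum to -32.84%.
ES = −(-32.84%) / 5 = 6.568%.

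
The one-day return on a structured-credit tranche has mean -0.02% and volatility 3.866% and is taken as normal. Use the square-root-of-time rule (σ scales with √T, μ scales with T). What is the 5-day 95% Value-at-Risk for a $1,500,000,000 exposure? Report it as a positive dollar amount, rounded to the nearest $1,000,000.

At 95%, z = 1.645.
σ_{5d} = 3.866% × √5 = 8.645%; μ_{5d} = 5 × -0.02% = -0.100%.
VaR = −(-0.100%) + 1.645 × 8.645% = 14.321%.
On $1,500,000,000: 0.14321 × $1,500,000,000 = $214,815,000.

$215,000,000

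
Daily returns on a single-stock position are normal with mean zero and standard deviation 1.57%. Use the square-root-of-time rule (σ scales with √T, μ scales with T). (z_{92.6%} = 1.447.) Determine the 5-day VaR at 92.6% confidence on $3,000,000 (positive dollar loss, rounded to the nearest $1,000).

$152,000

σ_{5d} = 1.57% × √5 = 3.511%.
VaR = 1.447 × 3.511% = 5.080%.
On $3,000,000: 0.05080 × $3,000,000 = $152,400.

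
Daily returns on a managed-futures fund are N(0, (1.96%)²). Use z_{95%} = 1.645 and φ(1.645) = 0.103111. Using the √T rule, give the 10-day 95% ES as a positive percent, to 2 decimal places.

σ_{10d} = 1.96% × √10 = 6.198%.
ES multiplier = φ(z)/(1−α) = 0.103111/0.05 = 2.062.
ES = 6.198% × 2.062 = 12.780%.

12.78%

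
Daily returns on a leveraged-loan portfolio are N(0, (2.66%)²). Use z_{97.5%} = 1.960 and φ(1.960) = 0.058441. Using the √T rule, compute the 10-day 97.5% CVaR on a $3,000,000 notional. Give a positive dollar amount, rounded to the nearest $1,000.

$590,000

σ_{10d} = 2.66% × √10 = 8.412%.
ES multiplier = φ(z)/(1−α) = 0.058441/0.025 = 2.338.
ES = 8.412% × 2.338 = 19.667%; on $3,000,000: $590,010.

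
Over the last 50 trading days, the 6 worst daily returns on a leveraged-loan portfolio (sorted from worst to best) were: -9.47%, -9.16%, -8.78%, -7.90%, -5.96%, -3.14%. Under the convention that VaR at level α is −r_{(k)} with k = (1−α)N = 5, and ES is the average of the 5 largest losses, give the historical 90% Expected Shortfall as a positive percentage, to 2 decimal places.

The 5 worst returns sum to -41.27%.
ES = −(-41.27%) / 5 = 8.254% ≈ 8.25%.

8.25%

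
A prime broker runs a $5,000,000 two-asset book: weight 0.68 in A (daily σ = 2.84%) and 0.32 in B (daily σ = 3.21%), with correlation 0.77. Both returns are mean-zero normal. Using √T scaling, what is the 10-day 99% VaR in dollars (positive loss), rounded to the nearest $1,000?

$1,030,000

σ_p = √(0.68²·2.84² + 0.32²·3.21² + 2·0.77·0.68·0.32·2.84·3.21) = 2.800%.
σ_{10d} = 2.800% × √10 = 8.854%.
z(99%) = 2.326.
VaR = 2.326 × 8.854% = 20.594%; on $5,000,000 that is $1,029,700.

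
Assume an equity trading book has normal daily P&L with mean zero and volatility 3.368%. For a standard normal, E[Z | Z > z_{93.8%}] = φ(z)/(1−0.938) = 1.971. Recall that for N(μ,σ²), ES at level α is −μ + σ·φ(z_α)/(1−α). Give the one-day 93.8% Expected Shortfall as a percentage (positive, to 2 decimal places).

ES = 3.368% × 1.971 = 6.638%.

6.64%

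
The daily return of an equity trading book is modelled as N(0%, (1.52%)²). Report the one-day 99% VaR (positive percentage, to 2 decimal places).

3.54%

At 99% one-sided, z = 2.326.
VaR = z·σ = 2.326 × 1.52% = 3.536%.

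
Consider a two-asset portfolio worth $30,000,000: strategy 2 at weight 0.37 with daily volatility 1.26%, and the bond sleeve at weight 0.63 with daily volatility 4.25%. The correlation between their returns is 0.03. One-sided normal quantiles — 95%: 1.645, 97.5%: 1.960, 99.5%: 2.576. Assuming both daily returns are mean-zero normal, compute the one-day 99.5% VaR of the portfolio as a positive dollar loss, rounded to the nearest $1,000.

σ_p² = 0.37²·1.26² + 0.63²·4.25² + 2·0.03·0.37·0.63·1.26·4.25 = 7.4612 (%²).
σ_p = √7.4612 = 2.732%.
VaR = 2.576 × 2.732% = 7.038%; on $30,000,000 that is $2,111,400.

$2,111,000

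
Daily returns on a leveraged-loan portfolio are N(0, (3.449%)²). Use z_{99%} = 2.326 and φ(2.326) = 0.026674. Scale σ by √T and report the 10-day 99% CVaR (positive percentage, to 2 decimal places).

29.09%

σ_{10d} = 3.449% × √10 = 10.907%.
ES multiplier = φ(z)/(1−α) = 0.026674/0.01 = 2.667.
ES = 10.907% × 2.667 = 29.089%.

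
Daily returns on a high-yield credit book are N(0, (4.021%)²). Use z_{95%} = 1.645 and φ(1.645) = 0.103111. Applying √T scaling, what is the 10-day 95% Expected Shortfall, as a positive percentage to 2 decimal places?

σ_{10d} = 4.021% × √10 = 12.716%.
ES multiplier = φ(z)/(1−α) = 0.103111/0.05 = 2.062.
ES = 12.716% × 2.062 = 26.220%.

26.22%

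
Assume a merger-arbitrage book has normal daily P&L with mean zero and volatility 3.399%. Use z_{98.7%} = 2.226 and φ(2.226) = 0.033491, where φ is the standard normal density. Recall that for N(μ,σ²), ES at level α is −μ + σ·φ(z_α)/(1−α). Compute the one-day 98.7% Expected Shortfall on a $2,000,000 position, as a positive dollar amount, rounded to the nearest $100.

Tail multiplier: φ(z)/(1−α) = 0.033491 / 0.013 = 2.576.
ES = 3.399% × 2.576 = 8.756%.
On $2,000,000: 0.08756 × $2,000,000 = $175,120.

$175,100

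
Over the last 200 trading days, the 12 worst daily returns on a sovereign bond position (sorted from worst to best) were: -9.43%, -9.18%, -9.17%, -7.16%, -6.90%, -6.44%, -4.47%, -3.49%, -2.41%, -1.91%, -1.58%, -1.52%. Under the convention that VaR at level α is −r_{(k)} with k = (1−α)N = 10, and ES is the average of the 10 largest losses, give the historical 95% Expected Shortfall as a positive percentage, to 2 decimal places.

The 10 worst returns sum to -60.56%.
ES = −(-60.56%) / 10 = 6.056% ≈ 6.06%.

6.06%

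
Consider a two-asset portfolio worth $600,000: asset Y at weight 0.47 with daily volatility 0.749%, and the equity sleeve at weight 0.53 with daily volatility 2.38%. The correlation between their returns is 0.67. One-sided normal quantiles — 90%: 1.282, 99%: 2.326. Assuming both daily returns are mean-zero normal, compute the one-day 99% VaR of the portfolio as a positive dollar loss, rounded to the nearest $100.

$21,200

σ_p² = 0.47²·0.749² + 0.53²·2.38² + 2·0.67·0.47·0.53·0.749·2.38 = 2.3101 (%²).
σ_p = √2.3101 = 1.520%.
VaR = 2.326 × 1.520% = 3.536%; on $600,000 that is $21,216.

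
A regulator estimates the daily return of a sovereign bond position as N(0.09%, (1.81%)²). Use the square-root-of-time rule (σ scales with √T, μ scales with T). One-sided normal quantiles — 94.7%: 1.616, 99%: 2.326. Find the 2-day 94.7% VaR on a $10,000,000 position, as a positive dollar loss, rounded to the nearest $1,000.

σ_{2d} = 1.81% × √2 = 2.560%; μ_{2d} = 2 × 0.09% = 0.180%.
VaR = −(0.180%) + 1.616 × 2.560% = 3.957%.
On $10,000,000: 0.03957 × $10,000,000 = $395,700.

$396,000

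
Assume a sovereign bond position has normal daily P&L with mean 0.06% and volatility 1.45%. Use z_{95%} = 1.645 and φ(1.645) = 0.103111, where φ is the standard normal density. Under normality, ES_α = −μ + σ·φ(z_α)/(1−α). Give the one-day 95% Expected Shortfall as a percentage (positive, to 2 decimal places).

2.93%

Tail multiplier: φ(z)/(1−α) = 0.103111 / 0.05 = 2.062.
ES = −(0.06%) + 1.45% × 2.062 = 2.930%.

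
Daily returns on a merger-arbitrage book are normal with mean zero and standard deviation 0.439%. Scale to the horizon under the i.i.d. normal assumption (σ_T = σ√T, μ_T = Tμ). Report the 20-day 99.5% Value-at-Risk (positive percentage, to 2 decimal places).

At 99.5%, z = 2.576.
σ_{20d} = 0.439% × √20 = 1.963%.
VaR = 2.576 × 1.963% = 5.057%.

5.06%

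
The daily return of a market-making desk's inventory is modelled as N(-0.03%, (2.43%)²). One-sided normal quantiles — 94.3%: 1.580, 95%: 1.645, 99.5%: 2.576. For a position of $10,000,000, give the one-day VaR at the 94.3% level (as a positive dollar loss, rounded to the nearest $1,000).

$387,000

VaR = −μ + z·σ = −(-0.03%) + 1.580 × 2.43% = 3.869%.
On $10,000,000: 0.03869 × $10,000,000 = $386,900.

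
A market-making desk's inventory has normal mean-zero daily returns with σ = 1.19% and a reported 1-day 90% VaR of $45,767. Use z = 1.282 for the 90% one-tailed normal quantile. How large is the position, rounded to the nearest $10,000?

VaR as a fraction of value: z·σ = 1.282 × 1.19% = 1.52558%.
Position = $45,767 / 0.0152558 = $2,999,974.

$3,000,000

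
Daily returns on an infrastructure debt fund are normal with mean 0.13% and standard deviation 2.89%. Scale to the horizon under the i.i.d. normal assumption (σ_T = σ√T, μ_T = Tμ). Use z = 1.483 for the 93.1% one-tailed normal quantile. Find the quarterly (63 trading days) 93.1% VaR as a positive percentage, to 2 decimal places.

25.83%

σ_{63d} = 2.89% × √63 = 22.939%; μ_{63d} = 63 × 0.13% = 8.190%.
VaR = −(8.190%) + 1.483 × 22.939% = 25.829%.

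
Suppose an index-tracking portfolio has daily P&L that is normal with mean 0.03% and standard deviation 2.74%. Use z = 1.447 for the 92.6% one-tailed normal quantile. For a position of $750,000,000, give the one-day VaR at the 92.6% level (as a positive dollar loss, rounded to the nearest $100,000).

$29,500,000

VaR = −μ + z·σ = −(0.03%) + 1.447 × 2.74% = 3.935%.
On $750,000,000: 0.03935 × $750,000,000 = $29,512,500.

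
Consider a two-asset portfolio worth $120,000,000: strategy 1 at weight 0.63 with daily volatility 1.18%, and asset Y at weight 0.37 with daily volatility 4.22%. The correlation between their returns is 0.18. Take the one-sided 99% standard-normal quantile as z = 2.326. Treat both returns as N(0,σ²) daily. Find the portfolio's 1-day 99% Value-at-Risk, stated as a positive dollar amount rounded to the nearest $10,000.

σ_p² = 0.63²·1.18² + 0.37²·4.22² + 2·0.18·0.63·0.37·1.18·4.22 = 3.4085 (%²).
σ_p = √3.4085 = 1.846%.
VaR = 2.326 × 1.846% = 4.294%; on $120,000,000 that is $5,152,800.

$5,150,000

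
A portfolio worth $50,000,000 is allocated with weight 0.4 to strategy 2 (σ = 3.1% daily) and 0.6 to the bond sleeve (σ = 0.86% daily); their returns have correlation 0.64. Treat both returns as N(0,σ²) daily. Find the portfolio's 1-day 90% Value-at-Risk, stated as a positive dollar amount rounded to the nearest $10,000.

σ_p² = 0.4²·3.1² + 0.6²·0.86² + 2·0.64·0.4·0.6·3.1·0.86 = 2.6229 (%²).
σ_p = √2.6229 = 1.620%.
At 90%, z = 1.282.
VaR = 1.282 × 1.620% = 2.077%; on $50,000,000 that is $1,038,500.

$1,040,000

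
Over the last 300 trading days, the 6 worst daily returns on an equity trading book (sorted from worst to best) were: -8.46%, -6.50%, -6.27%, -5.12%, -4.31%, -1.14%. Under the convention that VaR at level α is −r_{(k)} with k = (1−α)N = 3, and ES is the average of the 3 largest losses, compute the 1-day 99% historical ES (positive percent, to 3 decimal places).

7.077%

The 3 worst returns sum to -21.23%.
ES = −(-21.23%) / 3 = 7.0766…% ≈ 7.077%.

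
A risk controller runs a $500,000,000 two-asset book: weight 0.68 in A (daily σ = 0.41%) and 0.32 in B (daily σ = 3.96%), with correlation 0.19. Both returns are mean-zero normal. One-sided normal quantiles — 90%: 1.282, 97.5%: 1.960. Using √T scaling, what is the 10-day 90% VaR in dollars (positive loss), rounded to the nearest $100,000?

σ_p = √(0.68²·0.41² + 0.32²·3.96² + 2·0.19·0.68·0.32·0.41·3.96) = 1.348%.
σ_{10d} = 1.348% × √10 = 4.263%.
VaR = 1.282 × 4.263% = 5.465%; on $500,000,000 that is $27,325,000.

$27,300,000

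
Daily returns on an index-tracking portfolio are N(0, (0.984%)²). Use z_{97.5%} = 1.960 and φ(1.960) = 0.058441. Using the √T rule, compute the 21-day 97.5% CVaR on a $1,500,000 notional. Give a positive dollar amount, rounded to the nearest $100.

$158,100

σ_{21d} = 0.984% × √21 = 4.509%.
ES multiplier = φ(z)/(1−α) = 0.058441/0.025 = 2.338.
ES = 4.509% × 2.338 = 10.542%; on $1,500,000: $158,130.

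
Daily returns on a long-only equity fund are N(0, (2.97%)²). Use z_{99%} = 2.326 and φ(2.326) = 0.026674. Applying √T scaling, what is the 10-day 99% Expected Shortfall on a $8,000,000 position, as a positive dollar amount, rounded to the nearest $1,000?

$2,004,000

σ_{10d} = 2.97% × √10 = 9.392%.
ES multiplier = φ(z)/(1−α) = 0.026674/0.01 = 2.667.
ES = 9.392% × 2.667 = 25.048%; on $8,000,000: $2,003,840.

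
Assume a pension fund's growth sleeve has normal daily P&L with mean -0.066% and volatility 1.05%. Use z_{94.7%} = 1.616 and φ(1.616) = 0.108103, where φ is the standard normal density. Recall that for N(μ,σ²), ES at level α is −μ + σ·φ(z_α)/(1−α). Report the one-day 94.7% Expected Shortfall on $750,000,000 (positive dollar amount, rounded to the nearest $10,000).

$16,560,000

Tail multiplier: φ(z)/(1−α) = 0.108103 / 0.053 = 2.040.
ES = −(-0.066%) + 1.05% × 2.040 = 2.208%.
On $750,000,000: 0.02208 × $750,000,000 = $16,560,000.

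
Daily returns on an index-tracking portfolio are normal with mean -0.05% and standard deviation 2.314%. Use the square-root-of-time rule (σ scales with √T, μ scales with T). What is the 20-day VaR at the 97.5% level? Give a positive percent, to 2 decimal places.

21.28%

At 97.5%, z = 1.960.
σ_{20d} = 2.314% × √20 = 10.349%; μ_{20d} = 20 × -0.05% = -1.000%.
VaR = −(-1.000%) + 1.960 × 10.349% = 21.284%.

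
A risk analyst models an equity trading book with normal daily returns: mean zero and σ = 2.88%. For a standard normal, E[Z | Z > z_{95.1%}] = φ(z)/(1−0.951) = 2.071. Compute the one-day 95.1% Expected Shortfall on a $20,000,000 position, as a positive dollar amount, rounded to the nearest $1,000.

$1,193,000

ES = 2.88% × 2.071 = 5.964%.
On $20,000,000: 0.05964 × $20,000,000 = $1,192,800.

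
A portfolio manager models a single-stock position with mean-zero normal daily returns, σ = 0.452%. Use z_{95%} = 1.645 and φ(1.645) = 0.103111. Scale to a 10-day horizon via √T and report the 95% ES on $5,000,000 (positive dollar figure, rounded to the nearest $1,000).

σ_{10d} = 0.452% × √10 = 1.429%.
ES multiplier = φ(z)/(1−α) = 0.103111/0.05 = 2.062.
ES = 1.429% × 2.062 = 2.947%; on $5,000,000: $147,350.

$147,000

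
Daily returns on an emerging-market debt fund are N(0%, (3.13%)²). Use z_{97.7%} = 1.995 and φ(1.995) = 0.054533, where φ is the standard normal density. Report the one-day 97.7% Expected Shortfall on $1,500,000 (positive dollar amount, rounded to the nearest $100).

Tail multiplier: φ(z)/(1−α) = 0.054533 / 0.023 = 2.371.
ES = 3.13% × 2.371 = 7.421%.
On $1,500,000: 0.07421 × $1,500,000 = $111,315.

$111,300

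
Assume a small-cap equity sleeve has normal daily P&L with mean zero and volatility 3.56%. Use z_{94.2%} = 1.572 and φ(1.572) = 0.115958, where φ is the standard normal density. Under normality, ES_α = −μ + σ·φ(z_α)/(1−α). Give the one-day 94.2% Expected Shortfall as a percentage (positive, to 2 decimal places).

7.12%

Tail multiplier: φ(z)/(1−α) = 0.115958 / 0.058 = 1.999.
ES = 3.56% × 1.999 = 7.116%.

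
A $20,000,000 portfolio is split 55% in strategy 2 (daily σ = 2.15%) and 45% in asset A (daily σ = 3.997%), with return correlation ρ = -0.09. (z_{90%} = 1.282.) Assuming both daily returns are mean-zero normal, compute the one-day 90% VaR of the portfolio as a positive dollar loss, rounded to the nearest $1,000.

$529,000

σ_p² = 0.55²·2.15² + 0.45²·3.997² + 2·-0.09·0.55·0.45·2.15·3.997 = 4.2506 (%²).
σ_p = √4.2506 = 2.062%.
VaR = 1.282 × 2.062% = 2.643%; on $20,000,000 that is $528,600.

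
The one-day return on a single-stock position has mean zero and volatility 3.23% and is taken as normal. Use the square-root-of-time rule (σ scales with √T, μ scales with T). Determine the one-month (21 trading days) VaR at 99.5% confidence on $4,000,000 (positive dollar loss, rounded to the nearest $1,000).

$1,525,000

At 99.5%, z = 2.576.
σ_{21d} = 3.23% × √21 = 14.802%.
VaR = 2.576 × 14.802% = 38.130%.
On $4,000,000: 0.38130 × $4,000,000 = $1,525,200.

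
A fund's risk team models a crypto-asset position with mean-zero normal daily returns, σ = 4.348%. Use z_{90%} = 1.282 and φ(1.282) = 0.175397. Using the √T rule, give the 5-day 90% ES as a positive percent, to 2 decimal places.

σ_{5d} = 4.348% × √5 = 9.722%.
ES multiplier = φ(z)/(1−α) = 0.175397/0.1 = 1.754.
ES = 9.722% × 1.754 = 17.052%.

17.05%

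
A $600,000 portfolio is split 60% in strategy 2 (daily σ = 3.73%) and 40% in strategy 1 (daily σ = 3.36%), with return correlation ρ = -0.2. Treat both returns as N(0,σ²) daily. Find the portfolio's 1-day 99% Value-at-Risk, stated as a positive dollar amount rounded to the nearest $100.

σ_p² = 0.6²·3.73² + 0.4²·3.36² + 2·-0.2·0.6·0.4·3.73·3.36 = 5.6118 (%²).
σ_p = √5.6118 = 2.369%.
At 99%, z = 2.326.
VaR = 2.326 × 2.369% = 5.510%; on $600,000 that is $33,060.

$33,100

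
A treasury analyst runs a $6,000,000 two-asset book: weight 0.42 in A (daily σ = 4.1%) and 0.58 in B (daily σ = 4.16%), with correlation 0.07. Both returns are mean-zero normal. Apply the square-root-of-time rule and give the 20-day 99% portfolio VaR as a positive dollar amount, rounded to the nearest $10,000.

$1,910,000

σ_p = √(0.42²·4.1² + 0.58²·4.16² + 2·0.07·0.42·0.58·4.1·4.16) = 3.061%.
σ_{20d} = 3.061% × √20 = 13.689%.
z(99%) = 2.326.
VaR = 2.326 × 13.689% = 31.841%; on $6,000,000 that is $1,910,460.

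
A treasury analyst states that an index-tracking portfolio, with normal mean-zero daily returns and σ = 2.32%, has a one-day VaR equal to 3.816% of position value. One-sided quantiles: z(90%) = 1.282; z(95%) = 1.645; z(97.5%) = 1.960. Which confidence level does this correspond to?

95%

Implied z = VaR/σ = 3.816 / 2.32 = 1.645.
This matches z(95%) = 1.645.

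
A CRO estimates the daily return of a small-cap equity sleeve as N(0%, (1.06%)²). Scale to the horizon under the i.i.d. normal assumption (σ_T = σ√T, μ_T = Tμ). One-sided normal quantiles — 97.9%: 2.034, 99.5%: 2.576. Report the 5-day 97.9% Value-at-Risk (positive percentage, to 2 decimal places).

4.82%

σ_{5d} = 1.06% × √5 = 2.370%.
VaR = 2.034 × 2.370% = 4.821%.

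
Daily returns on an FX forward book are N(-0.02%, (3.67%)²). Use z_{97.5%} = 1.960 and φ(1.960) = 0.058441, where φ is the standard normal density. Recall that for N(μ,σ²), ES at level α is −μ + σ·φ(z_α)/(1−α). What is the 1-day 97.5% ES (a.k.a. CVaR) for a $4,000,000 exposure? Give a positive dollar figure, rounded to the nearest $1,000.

$344,000

Tail multiplier: φ(z)/(1−α) = 0.058441 / 0.025 = 2.338.
ES = −(-0.02%) + 3.67% × 2.338 = 8.600%.
On $4,000,000: 0.08600 × $4,000,000 = $344,000.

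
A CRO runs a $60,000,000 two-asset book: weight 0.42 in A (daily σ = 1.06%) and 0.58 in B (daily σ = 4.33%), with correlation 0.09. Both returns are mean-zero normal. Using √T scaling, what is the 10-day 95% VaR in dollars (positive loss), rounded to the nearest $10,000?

$8,080,000

σ_p = √(0.42²·1.06² + 0.58²·4.33² + 2·0.09·0.42·0.58·1.06·4.33) = 2.590%.
σ_{10d} = 2.590% × √10 = 8.190%.
z(95%) = 1.645.
VaR = 1.645 × 8.190% = 13.473%; on $60,000,000 that is $8,083,800.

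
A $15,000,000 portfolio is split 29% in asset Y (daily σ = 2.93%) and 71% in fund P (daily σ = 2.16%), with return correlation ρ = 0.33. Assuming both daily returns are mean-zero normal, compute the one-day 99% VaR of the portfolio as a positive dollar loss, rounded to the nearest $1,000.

σ_p² = 0.29²·2.93² + 0.71²·2.16² + 2·0.33·0.29·0.71·2.93·2.16 = 3.9340 (%²).
σ_p = √3.9340 = 1.983%.
At 99%, z = 2.326.
VaR = 2.326 × 1.983% = 4.612%; on $15,000,000 that is $691,800.

$692,000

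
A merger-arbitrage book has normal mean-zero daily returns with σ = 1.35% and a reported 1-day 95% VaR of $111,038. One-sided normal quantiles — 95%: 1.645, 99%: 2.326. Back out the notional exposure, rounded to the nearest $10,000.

VaR as a fraction of value: z·σ = 1.645 × 1.35% = 2.22075%.
Position = $111,038 / 0.0222075 = $5,000,023.

$5,000,000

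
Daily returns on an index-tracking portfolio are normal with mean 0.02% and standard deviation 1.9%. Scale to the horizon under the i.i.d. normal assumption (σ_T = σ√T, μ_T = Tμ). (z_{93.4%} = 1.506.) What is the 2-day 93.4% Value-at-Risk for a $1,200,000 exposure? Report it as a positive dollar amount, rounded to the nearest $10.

σ_{2d} = 1.9% × √2 = 2.687%; μ_{2d} = 2 × 0.02% = 0.040%.
VaR = −(0.040%) + 1.506 × 2.687% = 4.007%.
On $1,200,000: 0.04007 × $1,200,000 = $48,084.

$48,080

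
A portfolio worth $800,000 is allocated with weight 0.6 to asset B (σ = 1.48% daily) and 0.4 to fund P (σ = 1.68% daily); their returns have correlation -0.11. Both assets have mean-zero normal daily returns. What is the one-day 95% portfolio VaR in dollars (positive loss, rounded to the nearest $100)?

$13,900

σ_p² = 0.6²·1.48² + 0.4²·1.68² + 2·-0.11·0.6·0.4·1.48·1.68 = 1.1088 (%²).
σ_p = √1.1088 = 1.053%.
At 95%, z = 1.645.
VaR = 1.645 × 1.053% = 1.732%; on $800,000 that is $13,856.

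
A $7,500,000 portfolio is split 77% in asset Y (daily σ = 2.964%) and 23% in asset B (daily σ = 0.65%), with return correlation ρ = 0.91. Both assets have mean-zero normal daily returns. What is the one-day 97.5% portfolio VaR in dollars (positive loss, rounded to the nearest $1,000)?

$356,000

σ_p² = 0.77²·2.964² + 0.23²·0.65² + 2·0.91·0.77·0.23·2.964·0.65 = 5.8521 (%²).
σ_p = √5.8521 = 2.419%.
At 97.5%, z = 1.960.
VaR = 1.960 × 2.419% = 4.741%; on $7,500,000 that is $355,575.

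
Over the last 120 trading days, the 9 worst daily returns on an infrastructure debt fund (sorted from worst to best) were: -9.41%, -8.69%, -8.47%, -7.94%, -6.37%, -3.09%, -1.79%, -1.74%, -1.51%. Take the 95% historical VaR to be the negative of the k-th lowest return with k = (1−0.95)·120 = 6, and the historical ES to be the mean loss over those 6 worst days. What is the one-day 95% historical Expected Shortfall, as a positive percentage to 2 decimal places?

7.33%

The 6 worst returns sum to -43.97%.
ES = −(-43.97%) / 6 = 7.3283…% ≈ 7.33%.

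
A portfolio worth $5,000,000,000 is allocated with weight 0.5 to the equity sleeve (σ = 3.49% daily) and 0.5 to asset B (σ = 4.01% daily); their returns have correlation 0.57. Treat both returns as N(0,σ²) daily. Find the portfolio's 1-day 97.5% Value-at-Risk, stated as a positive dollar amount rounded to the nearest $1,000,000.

$326,000,000

σ_p² = 0.5²·3.49² + 0.5²·4.01² + 2·0.57·0.5·0.5·3.49·4.01 = 11.0536 (%²).
σ_p = √11.0536 = 3.325%.
At 97.5%, z = 1.960.
VaR = 1.960 × 3.325% = 6.517%; on $5,000,000,000 that is $325,850,000.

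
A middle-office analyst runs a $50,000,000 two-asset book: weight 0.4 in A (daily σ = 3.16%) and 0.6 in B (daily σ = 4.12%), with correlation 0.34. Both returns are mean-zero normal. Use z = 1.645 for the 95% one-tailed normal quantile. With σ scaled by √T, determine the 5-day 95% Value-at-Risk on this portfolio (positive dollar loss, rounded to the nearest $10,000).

$5,770,000

σ_p = √(0.4²·3.16² + 0.6²·4.12² + 2·0.34·0.4·0.6·3.16·4.12) = 3.136%.
σ_{5d} = 3.136% × √5 = 7.012%.
VaR = 1.645 × 7.012% = 11.535%; on $50,000,000 that is $5,767,500.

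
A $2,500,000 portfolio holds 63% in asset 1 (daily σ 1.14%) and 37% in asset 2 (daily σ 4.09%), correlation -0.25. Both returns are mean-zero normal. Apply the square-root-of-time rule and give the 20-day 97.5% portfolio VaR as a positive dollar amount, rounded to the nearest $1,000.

$330,000

σ_p = √(0.63²·1.14² + 0.37²·4.09² + 2·-0.25·0.63·0.37·1.14·4.09) = 1.504%.
σ_{20d} = 1.504% × √20 = 6.726%.
z(97.5%) = 1.960.
VaR = 1.960 × 6.726% = 13.183%; on $2,500,000 that is $329,575.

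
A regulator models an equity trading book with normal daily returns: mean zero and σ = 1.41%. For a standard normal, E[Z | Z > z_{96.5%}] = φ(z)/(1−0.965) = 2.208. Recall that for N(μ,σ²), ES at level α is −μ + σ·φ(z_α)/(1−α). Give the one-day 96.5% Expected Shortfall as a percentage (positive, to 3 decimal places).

3.113%

ES = 1.41% × 2.208 = 3.113%.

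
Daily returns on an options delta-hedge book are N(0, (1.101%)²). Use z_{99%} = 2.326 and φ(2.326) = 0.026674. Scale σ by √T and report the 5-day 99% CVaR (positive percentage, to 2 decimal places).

6.57%

σ_{5d} = 1.101% × √5 = 2.462%.
ES multiplier = φ(z)/(1−α) = 0.026674/0.01 = 2.667.
ES = 2.462% × 2.667 = 6.566%.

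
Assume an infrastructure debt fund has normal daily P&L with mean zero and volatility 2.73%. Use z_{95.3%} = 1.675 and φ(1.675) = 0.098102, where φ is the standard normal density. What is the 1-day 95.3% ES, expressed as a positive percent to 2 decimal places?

5.70%

Tail multiplier: φ(z)/(1−α) = 0.098102 / 0.047 = 2.087.
ES = 2.73% × 2.087 = 5.698%.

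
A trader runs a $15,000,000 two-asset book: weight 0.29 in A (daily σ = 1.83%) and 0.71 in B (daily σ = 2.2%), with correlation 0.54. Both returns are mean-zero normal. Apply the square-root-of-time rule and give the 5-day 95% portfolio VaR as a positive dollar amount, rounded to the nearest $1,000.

$1,049,000

σ_p = √(0.29²·1.83² + 0.71²·2.2² + 2·0.54·0.29·0.71·1.83·2.2) = 1.902%.
σ_{5d} = 1.902% × √5 = 4.253%.
z(95%) = 1.645.
VaR = 1.645 × 4.253% = 6.996%; on $15,000,000 that is $1,049,400.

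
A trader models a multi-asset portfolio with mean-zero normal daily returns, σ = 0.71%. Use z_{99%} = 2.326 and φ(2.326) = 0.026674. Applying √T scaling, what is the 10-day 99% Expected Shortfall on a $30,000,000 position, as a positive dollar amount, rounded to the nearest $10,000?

$1,800,000

σ_{10d} = 0.71% × √10 = 2.245%.
ES multiplier = φ(z)/(1−α) = 0.026674/0.01 = 2.667.
ES = 2.245% × 2.667 = 5.987%; on $30,000,000: $1,796,100.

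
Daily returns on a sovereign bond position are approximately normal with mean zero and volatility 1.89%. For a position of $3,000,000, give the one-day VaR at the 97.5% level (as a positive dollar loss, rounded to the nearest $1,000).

At 97.5% one-sided, z = 1.960.
VaR = z·σ = 1.960 × 1.89% = 3.704%.
On $3,000,000: 0.03704 × $3,000,000 = $111,120.

$111,000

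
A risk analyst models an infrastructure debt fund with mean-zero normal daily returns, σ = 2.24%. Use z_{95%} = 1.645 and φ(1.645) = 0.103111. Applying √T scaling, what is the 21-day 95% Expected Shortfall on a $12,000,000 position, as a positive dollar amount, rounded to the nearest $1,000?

σ_{21d} = 2.24% × √21 = 10.265%.
ES multiplier = φ(z)/(1−α) = 0.103111/0.05 = 2.062.
ES = 10.265% × 2.062 = 21.166%; on $12,000,000: $2,539,920.

$2,540,000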